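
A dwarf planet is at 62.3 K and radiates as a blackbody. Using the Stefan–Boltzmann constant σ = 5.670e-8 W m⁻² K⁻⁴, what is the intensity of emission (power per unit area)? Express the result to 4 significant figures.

I ≈ 0.8542 W/m²

Stefan–Boltzmann: I = σT⁴ = 5.670×10⁻⁸ × (62.3)⁴ = 0.8542 W/m².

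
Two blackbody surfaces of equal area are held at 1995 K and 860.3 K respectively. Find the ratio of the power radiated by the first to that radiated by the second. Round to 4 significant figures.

With equal areas, P₁/P₂ = (T₁/T₂)⁴ = (1995/860.3)⁴ = 28.92.

P₁/P₂ ≈ 28.92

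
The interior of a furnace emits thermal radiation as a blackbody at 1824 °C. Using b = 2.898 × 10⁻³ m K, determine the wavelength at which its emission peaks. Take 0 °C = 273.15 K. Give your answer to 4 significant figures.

T = 1824 °C + 273.15 = 2097.15 K.
Wien's displacement law: λ_max = b/T = (2.898×10⁻³ m·K)/(2097.15 K) = 1.3819×10⁻⁶ m.
That is 1.382 μm, in the infrared range.

λ_max ≈ 1.382 μm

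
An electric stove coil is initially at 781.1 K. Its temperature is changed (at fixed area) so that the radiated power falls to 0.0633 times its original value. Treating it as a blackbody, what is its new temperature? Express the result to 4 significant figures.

T₂ ≈ 391.8 K

P ∝ T⁴, so T₂/T₁ = (P₂/P₁)^(1/4) = (0.0633)^(1/4) = 0.501592.
T₂ = 781.1 × 0.501592 = 391.8 K.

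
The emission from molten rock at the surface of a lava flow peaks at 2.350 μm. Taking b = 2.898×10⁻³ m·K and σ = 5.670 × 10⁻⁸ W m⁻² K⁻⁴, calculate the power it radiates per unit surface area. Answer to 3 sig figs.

I ≈ 1.31×10⁵ W/m²

Wien's law: T = b/λ_max = 2.898×10⁻³/2.350×10⁻⁶ = 1233.19 K.
Then I = σT⁴ = 5.670×10⁻⁸×(1233.19)⁴ = 1.31×10⁵ W/m².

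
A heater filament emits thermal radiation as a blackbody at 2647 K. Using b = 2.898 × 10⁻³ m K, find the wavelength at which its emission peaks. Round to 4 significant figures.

Wien's displacement law: λ_max = b/T = (2.898×10⁻³ m·K)/(2647 K) = 1.0948×10⁻⁶ m.
That is 1.095 μm, in the infrared range.

λ_max ≈ 1.095 μm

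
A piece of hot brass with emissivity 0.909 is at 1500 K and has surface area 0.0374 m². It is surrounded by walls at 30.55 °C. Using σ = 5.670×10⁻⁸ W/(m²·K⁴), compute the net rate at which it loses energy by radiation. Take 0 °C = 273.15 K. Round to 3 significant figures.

Net loss ≈ 9.74×10³ W

Surroundings: T = 30.55 °C + 273.15 = 303.70 K.
Area A = 0.0374 m².
Net radiated power P_net = εσA(T⁴ − T₀⁴) = 0.909×5.670×10⁻⁸×0.0374×(1500⁴ − 303.70⁴).
T⁴ − T₀⁴ = 5.06250×10¹² − 8.50705×10⁹ = 5.05399×10¹² K⁴, so P_net = 9.74×10³ W.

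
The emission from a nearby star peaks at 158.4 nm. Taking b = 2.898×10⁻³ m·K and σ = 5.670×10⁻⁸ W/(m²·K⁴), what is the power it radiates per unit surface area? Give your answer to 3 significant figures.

Wien's law: T = b/λ_max = 2.898×10⁻³/1.584×10⁻⁷ = 18295.5 K.
Then I = σT⁴ = 5.670×10⁻⁸×(18295.5)⁴ = 6.35×10⁹ W/m².

I ≈ 6.35×10⁹ W/m²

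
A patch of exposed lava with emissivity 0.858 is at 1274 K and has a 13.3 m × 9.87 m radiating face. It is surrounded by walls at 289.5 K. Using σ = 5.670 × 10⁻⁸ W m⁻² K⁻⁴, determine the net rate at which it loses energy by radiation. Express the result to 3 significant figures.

Area A = 13.3 × 9.87 = 131.271 m².
Net radiated power P_net = εσA(T⁴ − T₀⁴) = 0.858×5.670×10⁻⁸×131.271×(1274⁴ − 289.5⁴).
T⁴ − T₀⁴ = 2.63438×10¹² − 7.02416×10⁹ = 2.62736×10¹² K⁴, so P_net = 1.68×10⁷ W.

Net loss ≈ 1.68×10⁷ W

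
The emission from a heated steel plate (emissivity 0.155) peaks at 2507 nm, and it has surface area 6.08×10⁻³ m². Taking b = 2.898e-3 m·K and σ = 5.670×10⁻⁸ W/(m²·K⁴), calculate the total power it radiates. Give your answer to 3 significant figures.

P ≈ 95.4 W

Wien's law: T = b/λ_max = 2.898×10⁻³/2.507×10⁻⁶ = 1155.96 K.
Area A = 6.08×10⁻³ m².
Then P = εσAT⁴ = 0.155×5.670×10⁻⁸×6.08×10⁻³×(1155.96)⁴ = 95.4 W.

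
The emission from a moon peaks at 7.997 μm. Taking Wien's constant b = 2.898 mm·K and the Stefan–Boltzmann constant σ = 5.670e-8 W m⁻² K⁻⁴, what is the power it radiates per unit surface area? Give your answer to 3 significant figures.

Wien's law: T = b/λ_max = 2.898×10⁻³/7.997×10⁻⁶ = 362.386 K.
Then I = σT⁴ = 5.670×10⁻⁸×(362.386)⁴ = 978 W/m².

I ≈ 978 W/m²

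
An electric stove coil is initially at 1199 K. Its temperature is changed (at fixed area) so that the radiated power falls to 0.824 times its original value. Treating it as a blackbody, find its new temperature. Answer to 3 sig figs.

P ∝ T⁴, so T₂/T₁ = (P₂/P₁)^(1/4) = (0.824)^(1/4) = 0.952756.
T₂ = 1199 × 0.952756 = 1.14×10³ K.

T₂ ≈ 1.14×10³ K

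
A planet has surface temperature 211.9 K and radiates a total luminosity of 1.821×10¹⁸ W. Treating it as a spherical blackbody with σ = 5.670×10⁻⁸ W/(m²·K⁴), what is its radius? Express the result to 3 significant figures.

R ≈ 3.56×10⁷ m

L = 4πR²σT⁴ ⇒ R = √(L/(4πσT⁴)).
σT⁴ = 114.316 W/m², so R = √(1.821×10¹⁸/(4π×114.316)) = 3.56×10⁷ m.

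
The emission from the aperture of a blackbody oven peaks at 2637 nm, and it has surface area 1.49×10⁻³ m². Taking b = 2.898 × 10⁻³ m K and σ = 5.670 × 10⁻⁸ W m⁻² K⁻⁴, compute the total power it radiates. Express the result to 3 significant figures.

Wien's law: T = b/λ_max = 2.898×10⁻³/2.637×10⁻⁶ = 1098.98 K.
Area A = 1.49×10⁻³ m².
Then P = σAT⁴ = 5.670×10⁻⁸×1.49×10⁻³×(1098.98)⁴ = 123 W.

P ≈ 123 W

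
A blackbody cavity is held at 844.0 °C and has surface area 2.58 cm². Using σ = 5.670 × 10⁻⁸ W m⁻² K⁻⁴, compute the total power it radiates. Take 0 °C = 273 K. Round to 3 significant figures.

P ≈ 22.8 W

T = 844.0 °C + 273 = 1117.0 K.
Area A = 2.58 cm² = 2.58×10⁻⁴ m².
P = σAT⁴ = 5.670×10⁻⁸ × 2.58×10⁻⁴ × (1117.0)⁴ = 22.8 W.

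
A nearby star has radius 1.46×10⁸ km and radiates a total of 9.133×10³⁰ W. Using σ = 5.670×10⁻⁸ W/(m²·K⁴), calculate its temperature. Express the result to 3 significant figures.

Surface area A = 4πR² = 4π(1.46×10¹¹ m)² = 2.67865×10²³ m².
P = σAT⁴ ⇒ T = (P/(σA))^(1/4) = (9.133×10³⁰/(5.670×10⁻⁸×2.67865×10²³))^(1/4) = 4.95×10³ K.

T ≈ 4.95×10³ K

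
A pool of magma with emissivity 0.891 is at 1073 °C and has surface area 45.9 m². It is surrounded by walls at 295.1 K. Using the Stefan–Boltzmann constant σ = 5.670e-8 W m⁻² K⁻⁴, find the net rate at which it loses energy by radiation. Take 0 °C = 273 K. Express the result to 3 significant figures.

T = 1073 °C + 273 = 1346 K.
Area A = 45.9 m².
Net radiated power P_net = εσA(T⁴ − T₀⁴) = 0.891×5.670×10⁻⁸×45.9×(1346⁴ − 295.1⁴).
T⁴ − T₀⁴ = 3.28231×10¹² − 7.58362×10⁹ = 3.27473×10¹² K⁴, so P_net = 7.59×10⁶ W.

Net loss ≈ 7.59×10⁶ W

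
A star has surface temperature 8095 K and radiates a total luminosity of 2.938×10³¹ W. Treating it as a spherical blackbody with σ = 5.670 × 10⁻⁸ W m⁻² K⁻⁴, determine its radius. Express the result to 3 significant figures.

L = 4πR²σT⁴ ⇒ R = √(L/(4πσT⁴)).
σT⁴ = 2.43473×10⁸ W/m², so R = √(2.938×10³¹/(4π×2.43473×10⁸)) = 9.80×10¹⁰ m.

R ≈ 9.80×10¹⁰ m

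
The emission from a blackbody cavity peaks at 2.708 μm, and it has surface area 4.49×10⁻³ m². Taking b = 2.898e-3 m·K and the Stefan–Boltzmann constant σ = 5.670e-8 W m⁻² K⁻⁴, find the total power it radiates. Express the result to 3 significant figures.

Wien's law: T = b/λ_max = 2.898×10⁻³/2.708×10⁻⁶ = 1070.16 K.
Area A = 4.49×10⁻³ m².
Then P = σAT⁴ = 5.670×10⁻⁸×4.49×10⁻³×(1070.16)⁴ = 334 W.

P ≈ 334 W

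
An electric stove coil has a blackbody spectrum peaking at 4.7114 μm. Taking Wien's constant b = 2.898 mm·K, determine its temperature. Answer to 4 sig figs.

T ≈ 615.1 K

Wien's law gives T = b/λ_max = (2.898×10⁻³ m·K)/(4.7114×10⁻⁶ m) = 615.1 K.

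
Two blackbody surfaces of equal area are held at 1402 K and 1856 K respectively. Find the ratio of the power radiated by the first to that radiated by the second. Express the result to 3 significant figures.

With equal areas, P₁/P₂ = (T₁/T₂)⁴ = (1402/1856)⁴ = 0.326.

P₁/P₂ ≈ 0.326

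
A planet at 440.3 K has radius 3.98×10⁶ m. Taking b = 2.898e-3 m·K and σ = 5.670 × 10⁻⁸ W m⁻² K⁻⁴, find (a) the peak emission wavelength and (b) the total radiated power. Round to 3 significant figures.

(a) λ_max = b/T = 2.898×10⁻³/440.3 = 6.582×10⁻⁶ m = 6.58 μm.
Surface area A = 4πR² = 4π(3.98×10⁶ m)² = 1.99056×10¹⁴ m².
(b) P = σAT⁴ = 5.670×10⁻⁸×1.99056×10¹⁴×(440.3)⁴ = 4.24×10¹⁷ W.

λ_max ≈ 6.58 μm; P ≈ 4.24×10¹⁷ W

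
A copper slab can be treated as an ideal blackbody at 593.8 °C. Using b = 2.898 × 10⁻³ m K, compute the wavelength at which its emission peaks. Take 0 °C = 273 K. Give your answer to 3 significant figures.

T = 593.8 °C + 273 = 866.8 K.
Wien's displacement law: λ_max = b/T = (2.898×10⁻³ m·K)/(866.8 K) = 3.343×10⁻⁶ m.
That is 3.34 μm, in the infrared range.

λ_max ≈ 3.34 μm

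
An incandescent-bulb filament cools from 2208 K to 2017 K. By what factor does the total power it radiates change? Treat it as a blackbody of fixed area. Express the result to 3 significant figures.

P₂/P₁ ≈ 0.696

P ∝ T⁴, so P₂/P₁ = (T₂/T₁)⁴ = (2017/2208)⁴ = (0.913496)⁴ = 0.696.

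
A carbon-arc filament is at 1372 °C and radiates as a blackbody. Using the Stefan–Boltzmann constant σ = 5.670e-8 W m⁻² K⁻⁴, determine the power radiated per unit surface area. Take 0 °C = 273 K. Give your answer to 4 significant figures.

I ≈ 4.152×10⁵ W/m²

T = 1372 °C + 273 = 1645 K.
Stefan–Boltzmann: I = σT⁴ = 5.670×10⁻⁸ × (1645)⁴ = 4.152×10⁵ W/m².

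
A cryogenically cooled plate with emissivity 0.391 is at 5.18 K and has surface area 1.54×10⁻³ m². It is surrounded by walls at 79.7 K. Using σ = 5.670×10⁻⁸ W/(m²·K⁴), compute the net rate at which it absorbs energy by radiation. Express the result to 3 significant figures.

Net gain ≈ 1.38×10⁻³ W

Area A = 1.54×10⁻³ m².
Net radiated power P_net = εσA(T⁴ − T₀⁴) = 0.391×5.670×10⁻⁸×1.54×10⁻³×(5.18⁴ − 79.7⁴).
T⁴ − T₀⁴ = 719.978 − 4.03490×10⁷ = -4.03483×10⁷ K⁴, so P_net = -1.38×10⁻³ W — negative, meaning a net gain of 1.38×10⁻³ W.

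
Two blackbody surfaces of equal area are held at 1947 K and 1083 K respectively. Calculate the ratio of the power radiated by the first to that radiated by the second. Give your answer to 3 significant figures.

P₁/P₂ ≈ 10.4

With equal areas, P₁/P₂ = (T₁/T₂)⁴ = (1947/1083)⁴ = 10.4.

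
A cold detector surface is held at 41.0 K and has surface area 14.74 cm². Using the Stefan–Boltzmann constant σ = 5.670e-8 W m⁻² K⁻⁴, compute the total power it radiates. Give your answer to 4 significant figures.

Area A = 14.74 cm² = 1.474×10⁻³ m².
P = σAT⁴ = 5.670×10⁻⁸ × 1.474×10⁻³ × (41.0)⁴ = 2.362×10⁻⁴ W.

P ≈ 2.362×10⁻⁴ W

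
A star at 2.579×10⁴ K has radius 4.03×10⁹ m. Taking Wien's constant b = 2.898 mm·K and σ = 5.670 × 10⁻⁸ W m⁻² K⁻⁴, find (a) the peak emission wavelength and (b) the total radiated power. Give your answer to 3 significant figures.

(a) λ_max = b/T = 2.898×10⁻³/2.579×10⁴ = 1.124×10⁻⁷ m = 112 nm.
Surface area A = 4πR² = 4π(4.03×10⁹ m)² = 2.04089×10²⁰ m².
(b) P = σAT⁴ = 5.670×10⁻⁸×2.04089×10²⁰×(2.579×10⁴)⁴ = 5.12×10³⁰ W.

λ_max ≈ 112 nm; P ≈ 5.12×10³⁰ W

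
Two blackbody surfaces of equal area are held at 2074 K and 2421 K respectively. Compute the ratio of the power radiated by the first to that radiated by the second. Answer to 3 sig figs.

P₁/P₂ ≈ 0.539

With equal areas, P₁/P₂ = (T₁/T₂)⁴ = (2074/2421)⁴ = 0.539.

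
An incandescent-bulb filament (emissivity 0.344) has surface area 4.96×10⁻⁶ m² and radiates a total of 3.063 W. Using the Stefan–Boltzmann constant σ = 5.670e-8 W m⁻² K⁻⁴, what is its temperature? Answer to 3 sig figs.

Area A = 4.96×10⁻⁶ m².
P = εσAT⁴ ⇒ T = (P/(εσA))^(1/4) = (3.063/(0.344×5.670×10⁻⁸×4.96×10⁻⁶))^(1/4) = 2.37×10³ K.

T ≈ 2.37×10³ K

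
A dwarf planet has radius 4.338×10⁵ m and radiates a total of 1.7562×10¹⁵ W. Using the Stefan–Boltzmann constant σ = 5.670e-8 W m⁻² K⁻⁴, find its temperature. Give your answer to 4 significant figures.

T ≈ 338.3 K

Surface area A = 4πR² = 4π(4.338×10⁵ m)² = 2.36477×10¹² m².
P = σAT⁴ ⇒ T = (P/(σA))^(1/4) = (1.7562×10¹⁵/(5.670×10⁻⁸×2.36477×10¹²))^(1/4) = 338.3 K.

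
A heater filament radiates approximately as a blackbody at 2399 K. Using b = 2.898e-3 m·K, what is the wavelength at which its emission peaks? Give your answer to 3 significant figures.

Wien's displacement law: λ_max = b/T = (2.898×10⁻³ m·K)/(2399 K) = 1.208×10⁻⁶ m.
That is 1.21 μm, in the infrared range.

λ_max ≈ 1.21 μm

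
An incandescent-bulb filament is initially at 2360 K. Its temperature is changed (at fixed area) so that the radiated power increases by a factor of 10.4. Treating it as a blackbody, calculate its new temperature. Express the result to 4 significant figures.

P ∝ T⁴, so T₂/T₁ = (P₂/P₁)^(1/4) = (10.4)^(1/4) = 1.79580.
T₂ = 2360 × 1.79580 = 4238 K.

T₂ ≈ 4238 K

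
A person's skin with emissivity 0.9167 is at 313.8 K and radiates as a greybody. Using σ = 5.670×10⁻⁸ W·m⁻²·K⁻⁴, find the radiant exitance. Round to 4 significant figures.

I ≈ 504.0 W/m²

Stefan–Boltzmann: I = εσT⁴ = 0.9167 × 5.670×10⁻⁸ × (313.8)⁴ = 504.0 W/m².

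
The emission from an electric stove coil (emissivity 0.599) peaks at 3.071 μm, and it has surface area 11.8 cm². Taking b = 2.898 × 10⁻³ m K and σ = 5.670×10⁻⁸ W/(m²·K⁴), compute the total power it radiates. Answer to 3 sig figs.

P ≈ 31.8 W

Wien's law: T = b/λ_max = 2.898×10⁻³/3.071×10⁻⁶ = 943.667 K.
Area A = 11.8 cm² = 1.18×10⁻³ m².
Then P = εσAT⁴ = 0.599×5.670×10⁻⁸×1.18×10⁻³×(943.667)⁴ = 31.8 W.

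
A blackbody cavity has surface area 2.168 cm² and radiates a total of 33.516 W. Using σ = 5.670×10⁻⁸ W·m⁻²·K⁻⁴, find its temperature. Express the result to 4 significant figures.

Area A = 2.168 cm² = 2.168×10⁻⁴ m².
P = σAT⁴ ⇒ T = (P/(σA))^(1/4) = (33.516/(5.670×10⁻⁸×2.168×10⁻⁴))^(1/4) = 1285 K.

T ≈ 1285 K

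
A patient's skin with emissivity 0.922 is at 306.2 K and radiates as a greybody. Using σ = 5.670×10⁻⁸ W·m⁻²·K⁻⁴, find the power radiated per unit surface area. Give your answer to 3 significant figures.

I ≈ 460 W/m²

Stefan–Boltzmann: I = εσT⁴ = 0.922 × 5.670×10⁻⁸ × (306.2)⁴ = 460 W/m².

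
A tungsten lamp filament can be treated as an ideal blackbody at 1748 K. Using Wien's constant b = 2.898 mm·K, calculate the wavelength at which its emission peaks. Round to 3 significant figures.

Wien's displacement law: λ_max = b/T = (2.898×10⁻³ m·K)/(1748 K) = 1.658×10⁻⁶ m.
That is 1.66×10³ nm, in the infrared range.

λ_max ≈ 1.66×10³ nm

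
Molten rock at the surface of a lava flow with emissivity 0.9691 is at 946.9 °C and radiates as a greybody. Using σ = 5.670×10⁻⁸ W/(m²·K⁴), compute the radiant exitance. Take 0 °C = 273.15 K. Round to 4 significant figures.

I ≈ 1.217×10⁵ W/m²

T = 946.9 °C + 273.15 = 1220.05 K.
Stefan–Boltzmann: I = εσT⁴ = 0.9691 × 5.670×10⁻⁸ × (1220.05)⁴ = 1.217×10⁵ W/m².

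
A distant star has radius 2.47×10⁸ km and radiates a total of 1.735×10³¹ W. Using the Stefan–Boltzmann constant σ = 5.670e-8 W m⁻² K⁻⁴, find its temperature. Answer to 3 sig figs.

T ≈ 4.47×10³ K

Surface area A = 4πR² = 4π(2.47×10¹¹ m)² = 7.66662×10²³ m².
P = σAT⁴ ⇒ T = (P/(σA))^(1/4) = (1.735×10³¹/(5.670×10⁻⁸×7.66662×10²³))^(1/4) = 4.47×10³ K.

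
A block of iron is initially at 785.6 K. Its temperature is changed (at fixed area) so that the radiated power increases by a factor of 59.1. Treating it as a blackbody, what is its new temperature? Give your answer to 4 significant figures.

T₂ ≈ 2178 K

P ∝ T⁴, so T₂/T₁ = (P₂/P₁)^(1/4) = (59.1)^(1/4) = 2.77266.
T₂ = 785.6 × 2.77266 = 2178 K.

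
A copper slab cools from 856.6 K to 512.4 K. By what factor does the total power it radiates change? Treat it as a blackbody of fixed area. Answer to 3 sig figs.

P ∝ T⁴, so P₂/P₁ = (T₂/T₁)⁴ = (512.4/856.6)⁴ = (0.598179)⁴ = 0.128.

P₂/P₁ ≈ 0.128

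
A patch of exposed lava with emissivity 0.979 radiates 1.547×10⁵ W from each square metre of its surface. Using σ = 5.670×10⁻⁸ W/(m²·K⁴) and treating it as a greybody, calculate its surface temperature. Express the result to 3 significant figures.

T ≈ 1.29×10³ K

I = εσT⁴, so T = (I/εσ)^(1/4) = (1.547×10⁵/(0.979×5.670×10⁻⁸))^(1/4) = 1.29×10³ K.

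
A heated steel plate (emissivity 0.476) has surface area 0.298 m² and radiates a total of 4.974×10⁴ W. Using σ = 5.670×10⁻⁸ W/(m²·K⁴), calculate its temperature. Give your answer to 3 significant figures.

T ≈ 1.58×10³ K

Area A = 0.298 m².
P = εσAT⁴ ⇒ T = (P/(εσA))^(1/4) = (4.974×10⁴/(0.476×5.670×10⁻⁸×0.298))^(1/4) = 1.58×10³ K.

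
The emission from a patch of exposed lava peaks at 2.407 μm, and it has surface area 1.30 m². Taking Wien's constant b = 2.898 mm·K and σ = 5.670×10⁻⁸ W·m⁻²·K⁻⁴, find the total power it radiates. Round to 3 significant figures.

Wien's law: T = b/λ_max = 2.898×10⁻³/2.407×10⁻⁶ = 1203.99 K.
Area A = 1.30 m².
Then P = σAT⁴ = 5.670×10⁻⁸×1.30×(1203.99)⁴ = 1.55×10⁵ W.

P ≈ 1.55×10⁵ W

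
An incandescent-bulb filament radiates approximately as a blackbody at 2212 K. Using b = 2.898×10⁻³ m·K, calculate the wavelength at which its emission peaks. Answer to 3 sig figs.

λ_max ≈ 1.31×10³ nm

Wien's displacement law: λ_max = b/T = (2.898×10⁻³ m·K)/(2212 K) = 1.310×10⁻⁶ m.
That is 1.31×10³ nm, in the infrared range.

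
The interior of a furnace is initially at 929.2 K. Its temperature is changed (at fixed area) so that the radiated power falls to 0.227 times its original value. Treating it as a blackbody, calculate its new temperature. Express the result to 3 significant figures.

T₂ ≈ 641 K

P ∝ T⁴, so T₂/T₁ = (P₂/P₁)^(1/4) = (0.227)^(1/4) = 0.690250.
T₂ = 929.2 × 0.690250 = 641 K.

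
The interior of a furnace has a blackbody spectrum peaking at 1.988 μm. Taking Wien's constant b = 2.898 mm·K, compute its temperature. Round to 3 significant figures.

Wien's law gives T = b/λ_max = (2.898×10⁻³ m·K)/(1.988×10⁻⁶ m) = 1.46×10³ K.

T ≈ 1.46×10³ K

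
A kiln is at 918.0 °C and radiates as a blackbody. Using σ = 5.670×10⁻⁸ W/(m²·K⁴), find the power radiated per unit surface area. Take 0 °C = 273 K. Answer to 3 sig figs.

T = 918.0 °C + 273 = 1191.0 K.
Stefan–Boltzmann: I = σT⁴ = 5.670×10⁻⁸ × (1191.0)⁴ = 1.14×10⁵ W/m².

I ≈ 1.14×10⁵ W/m²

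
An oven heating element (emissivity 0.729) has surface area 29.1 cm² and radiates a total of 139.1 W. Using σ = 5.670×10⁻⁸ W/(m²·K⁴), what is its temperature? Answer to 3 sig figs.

Area A = 29.1 cm² = 2.91×10⁻³ m².
P = εσAT⁴ ⇒ T = (P/(εσA))^(1/4) = (139.1/(0.729×5.670×10⁻⁸×2.91×10⁻³))^(1/4) = 1.04×10³ K.

T ≈ 1.04×10³ K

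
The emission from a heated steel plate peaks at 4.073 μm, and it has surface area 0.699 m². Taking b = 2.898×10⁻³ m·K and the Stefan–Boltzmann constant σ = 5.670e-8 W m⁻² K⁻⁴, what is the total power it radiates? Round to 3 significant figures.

P ≈ 1.02×10⁴ W

Wien's law: T = b/λ_max = 2.898×10⁻³/4.073×10⁻⁶ = 711.515 K.
Area A = 0.699 m².
Then P = σAT⁴ = 5.670×10⁻⁸×0.699×(711.515)⁴ = 1.02×10⁴ W.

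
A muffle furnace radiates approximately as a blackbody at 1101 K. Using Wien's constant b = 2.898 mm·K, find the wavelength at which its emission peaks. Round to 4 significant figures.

λ_max ≈ 2632 nm

Wien's displacement law: λ_max = b/T = (2.898×10⁻³ m·K)/(1101 K) = 2.6322×10⁻⁶ m.
That is 2632 nm, in the infrared range.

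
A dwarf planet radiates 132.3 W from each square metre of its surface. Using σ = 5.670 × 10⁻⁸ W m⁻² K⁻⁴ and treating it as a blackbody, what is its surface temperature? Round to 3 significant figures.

T ≈ 220 K

I = σT⁴, so T = (I/σ)^(1/4) = (132.3/(5.670×10⁻⁸))^(1/4) = 220 K.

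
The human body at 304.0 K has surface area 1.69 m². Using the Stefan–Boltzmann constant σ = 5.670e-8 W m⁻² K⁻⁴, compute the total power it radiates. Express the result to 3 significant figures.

Area A = 1.69 m².
P = σAT⁴ = 5.670×10⁻⁸ × 1.69 × (304.0)⁴ = 818 W.

P ≈ 818 W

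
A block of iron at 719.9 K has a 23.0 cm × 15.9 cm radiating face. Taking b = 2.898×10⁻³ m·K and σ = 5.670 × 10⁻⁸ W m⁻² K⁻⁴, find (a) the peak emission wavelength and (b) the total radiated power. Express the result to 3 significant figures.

λ_max ≈ 4.03 μm; P ≈ 557 W

(a) λ_max = b/T = 2.898×10⁻³/719.9 = 4.026×10⁻⁶ m = 4.03 μm.
Area A = 0.230 × 0.159 = 0.03657 m².
(b) P = σAT⁴ = 5.670×10⁻⁸×0.03657×(719.9)⁴ = 557 W.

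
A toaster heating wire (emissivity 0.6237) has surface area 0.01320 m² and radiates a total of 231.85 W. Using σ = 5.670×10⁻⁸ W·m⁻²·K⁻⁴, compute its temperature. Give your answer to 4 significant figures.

Area A = 0.01320 m².
P = εσAT⁴ ⇒ T = (P/(εσA))^(1/4) = (231.85/(0.6237×5.670×10⁻⁸×0.01320))^(1/4) = 839.5 K.

T ≈ 839.5 K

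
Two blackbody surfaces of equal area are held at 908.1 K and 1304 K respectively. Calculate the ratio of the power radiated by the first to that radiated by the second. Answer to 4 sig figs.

With equal areas, P₁/P₂ = (T₁/T₂)⁴ = (908.1/1304)⁴ = 0.2352.

P₁/P₂ ≈ 0.2352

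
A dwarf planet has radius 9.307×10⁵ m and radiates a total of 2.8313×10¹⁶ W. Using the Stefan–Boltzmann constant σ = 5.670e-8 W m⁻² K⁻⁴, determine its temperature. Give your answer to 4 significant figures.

Surface area A = 4πR² = 4π(9.307×10⁵ m)² = 1.08850×10¹³ m².
P = σAT⁴ ⇒ T = (P/(σA))^(1/4) = (2.8313×10¹⁶/(5.670×10⁻⁸×1.08850×10¹³))^(1/4) = 462.8 K.

T ≈ 462.8 K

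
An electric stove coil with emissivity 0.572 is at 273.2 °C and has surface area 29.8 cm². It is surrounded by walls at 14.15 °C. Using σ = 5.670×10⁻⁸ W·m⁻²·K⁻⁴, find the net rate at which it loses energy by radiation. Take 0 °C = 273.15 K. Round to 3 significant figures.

Net loss ≈ 7.95 W

T = 273.2 °C + 273.15 = 546.35 K.
Surroundings: T = 14.15 °C + 273.15 = 287.30 K.
Area A = 29.8 cm² = 2.98×10⁻³ m².
Net radiated power P_net = εσA(T⁴ − T₀⁴) = 0.572×5.670×10⁻⁸×2.98×10⁻³×(546.35⁴ − 287.30⁴).
T⁴ − T₀⁴ = 8.91012×10¹⁰ − 6.81306×10⁹ = 8.22881×10¹⁰ K⁴, so P_net = 7.95 W.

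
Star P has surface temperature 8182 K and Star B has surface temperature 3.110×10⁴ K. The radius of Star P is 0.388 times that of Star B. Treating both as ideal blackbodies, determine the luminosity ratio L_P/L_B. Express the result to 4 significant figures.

L ∝ R²T⁴, so L_P/L_B = (R_P/R_B)²(T_P/T_B)⁴ = (0.388)² × (8182/3.110×10⁴)⁴ = 0.150544 × 4.79067×10⁻³ = 7.212×10⁻⁴.

L_P/L_B ≈ 7.212×10⁻⁴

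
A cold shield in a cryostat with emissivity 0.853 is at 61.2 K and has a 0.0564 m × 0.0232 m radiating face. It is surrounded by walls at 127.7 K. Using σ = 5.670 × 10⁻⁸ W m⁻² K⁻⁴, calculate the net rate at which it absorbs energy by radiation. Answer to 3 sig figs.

Net gain ≈ 0.0159 W

Area A = 0.0564 × 0.0232 = 1.30848×10⁻³ m².
Net radiated power P_net = εσA(T⁴ − T₀⁴) = 0.853×5.670×10⁻⁸×1.30848×10⁻³×(61.2⁴ − 127.7⁴).
T⁴ − T₀⁴ = 1.40283×10⁷ − 2.65928×10⁸ = -2.51900×10⁸ K⁴, so P_net = -0.0159 W — negative, meaning a net gain of 0.0159 W.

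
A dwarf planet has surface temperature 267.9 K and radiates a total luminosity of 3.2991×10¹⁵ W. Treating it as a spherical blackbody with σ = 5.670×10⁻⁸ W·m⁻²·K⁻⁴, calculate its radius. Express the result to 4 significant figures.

R ≈ 9.481×10⁵ m

L = 4πR²σT⁴ ⇒ R = √(L/(4πσT⁴)).
σT⁴ = 292.061 W/m², so R = √(3.2991×10¹⁵/(4π×292.061)) = 9.481×10⁵ m.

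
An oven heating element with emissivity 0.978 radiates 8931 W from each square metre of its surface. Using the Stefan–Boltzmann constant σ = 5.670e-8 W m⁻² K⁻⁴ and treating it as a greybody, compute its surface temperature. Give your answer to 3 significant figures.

I = εσT⁴, so T = (I/εσ)^(1/4) = (8931/(0.978×5.670×10⁻⁸))^(1/4) = 633 K.

T ≈ 633 K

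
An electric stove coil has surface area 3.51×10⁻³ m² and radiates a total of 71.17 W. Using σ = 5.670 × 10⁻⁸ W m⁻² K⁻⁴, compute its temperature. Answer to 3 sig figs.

Area A = 3.51×10⁻³ m².
P = σAT⁴ ⇒ T = (P/(σA))^(1/4) = (71.17/(5.670×10⁻⁸×3.51×10⁻³))^(1/4) = 773 K.

T ≈ 773 K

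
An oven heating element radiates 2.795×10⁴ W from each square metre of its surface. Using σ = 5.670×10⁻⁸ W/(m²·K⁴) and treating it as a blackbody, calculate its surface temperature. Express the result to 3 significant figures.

I = σT⁴, so T = (I/σ)^(1/4) = (2.795×10⁴/(5.670×10⁻⁸))^(1/4) = 838 K.

T ≈ 838 K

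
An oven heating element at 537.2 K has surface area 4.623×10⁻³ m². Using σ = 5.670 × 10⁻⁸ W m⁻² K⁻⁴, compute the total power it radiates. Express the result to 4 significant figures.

Area A = 4.623×10⁻³ m².
P = σAT⁴ = 5.670×10⁻⁸ × 4.623×10⁻³ × (537.2)⁴ = 21.83 W.

P ≈ 21.83 W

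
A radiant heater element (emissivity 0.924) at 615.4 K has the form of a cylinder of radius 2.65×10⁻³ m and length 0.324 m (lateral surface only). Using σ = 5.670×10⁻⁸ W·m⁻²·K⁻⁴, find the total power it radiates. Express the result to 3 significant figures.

Lateral area A = 2πrL = 2π×2.65×10⁻³×0.324 = 5.39474×10⁻³ m².
P = εσAT⁴ = 0.924 × 5.670×10⁻⁸ × 5.39474×10⁻³ × (615.4)⁴ = 40.5 W.

P ≈ 40.5 W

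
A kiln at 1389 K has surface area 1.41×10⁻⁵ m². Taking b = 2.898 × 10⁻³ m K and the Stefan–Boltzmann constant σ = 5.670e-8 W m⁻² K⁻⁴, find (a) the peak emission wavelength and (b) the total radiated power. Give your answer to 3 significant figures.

λ_max ≈ 2.09×10³ nm; P ≈ 2.98 W

(a) λ_max = b/T = 2.898×10⁻³/1389 = 2.086×10⁻⁶ m = 2.09×10³ nm.
Area A = 1.41×10⁻⁵ m².
(b) P = σAT⁴ = 5.670×10⁻⁸×1.41×10⁻⁵×(1389)⁴ = 2.98 W.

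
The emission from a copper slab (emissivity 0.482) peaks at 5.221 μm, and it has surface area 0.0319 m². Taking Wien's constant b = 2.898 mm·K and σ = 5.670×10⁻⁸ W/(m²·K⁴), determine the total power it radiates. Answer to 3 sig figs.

P ≈ 82.8 W

Wien's law: T = b/λ_max = 2.898×10⁻³/5.221×10⁻⁶ = 555.066 K.
Area A = 0.0319 m².
Then P = εσAT⁴ = 0.482×5.670×10⁻⁸×0.0319×(555.066)⁴ = 82.8 W.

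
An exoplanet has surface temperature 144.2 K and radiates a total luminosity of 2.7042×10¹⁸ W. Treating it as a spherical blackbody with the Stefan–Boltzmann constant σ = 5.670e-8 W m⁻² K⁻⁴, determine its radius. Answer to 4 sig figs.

L = 4πR²σT⁴ ⇒ R = √(L/(4πσT⁴)).
σT⁴ = 24.5157 W/m², so R = √(2.7042×10¹⁸/(4π×24.5157)) = 9.369×10⁷ m.

R ≈ 9.369×10⁷ m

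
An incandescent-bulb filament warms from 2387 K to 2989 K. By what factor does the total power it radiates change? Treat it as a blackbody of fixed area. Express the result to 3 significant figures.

P₂/P₁ ≈ 2.46

P ∝ T⁴, so P₂/P₁ = (T₂/T₁)⁴ = (2989/2387)⁴ = (1.25220)⁴ = 2.46.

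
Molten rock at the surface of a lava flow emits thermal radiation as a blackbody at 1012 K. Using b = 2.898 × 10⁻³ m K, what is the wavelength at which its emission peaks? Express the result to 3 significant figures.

Wien's displacement law: λ_max = b/T = (2.898×10⁻³ m·K)/(1012 K) = 2.864×10⁻⁶ m.
That is 2.86×10³ nm, in the infrared range.

λ_max ≈ 2.86×10³ nm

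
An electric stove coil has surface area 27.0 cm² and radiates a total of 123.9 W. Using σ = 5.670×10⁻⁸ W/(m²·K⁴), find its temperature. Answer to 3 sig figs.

Area A = 27.0 cm² = 2.70×10⁻³ m².
P = σAT⁴ ⇒ T = (P/(σA))^(1/4) = (123.9/(5.670×10⁻⁸×2.70×10⁻³))^(1/4) = 948 K.

T ≈ 948 K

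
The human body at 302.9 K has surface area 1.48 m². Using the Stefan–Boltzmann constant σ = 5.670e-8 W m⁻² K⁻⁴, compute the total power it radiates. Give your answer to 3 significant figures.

Area A = 1.48 m².
P = σAT⁴ = 5.670×10⁻⁸ × 1.48 × (302.9)⁴ = 706 W.

P ≈ 706 W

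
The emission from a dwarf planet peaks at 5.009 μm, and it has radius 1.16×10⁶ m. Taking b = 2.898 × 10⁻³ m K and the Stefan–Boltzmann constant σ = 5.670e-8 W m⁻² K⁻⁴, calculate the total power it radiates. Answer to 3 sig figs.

Wien's law: T = b/λ_max = 2.898×10⁻³/5.009×10⁻⁶ = 578.559 K.
Surface area A = 4πR² = 4π(1.16×10⁶ m)² = 1.69093×10¹³ m².
Then P = σAT⁴ = 5.670×10⁻⁸×1.69093×10¹³×(578.559)⁴ = 1.07×10¹⁷ W.

P ≈ 1.07×10¹⁷ W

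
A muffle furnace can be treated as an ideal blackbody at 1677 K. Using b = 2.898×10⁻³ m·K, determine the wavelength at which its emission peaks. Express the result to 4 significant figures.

Wien's displacement law: λ_max = b/T = (2.898×10⁻³ m·K)/(1677 K) = 1.7281×10⁻⁶ m.
That is 1.728 μm, in the infrared range.

λ_max ≈ 1.728 μm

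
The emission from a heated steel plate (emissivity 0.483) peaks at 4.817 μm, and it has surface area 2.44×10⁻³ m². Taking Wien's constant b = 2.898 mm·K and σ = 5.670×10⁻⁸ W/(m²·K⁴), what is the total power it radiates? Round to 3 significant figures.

P ≈ 8.75 W

Wien's law: T = b/λ_max = 2.898×10⁻³/4.817×10⁻⁶ = 601.619 K.
Area A = 2.44×10⁻³ m².
Then P = εσAT⁴ = 0.483×5.670×10⁻⁸×2.44×10⁻³×(601.619)⁴ = 8.75 W.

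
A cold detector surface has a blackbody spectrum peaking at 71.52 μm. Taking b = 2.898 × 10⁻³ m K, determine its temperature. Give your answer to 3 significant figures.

T ≈ 40.5 K

Wien's law gives T = b/λ_max = (2.898×10⁻³ m·K)/(7.152×10⁻⁵ m) = 40.5 K.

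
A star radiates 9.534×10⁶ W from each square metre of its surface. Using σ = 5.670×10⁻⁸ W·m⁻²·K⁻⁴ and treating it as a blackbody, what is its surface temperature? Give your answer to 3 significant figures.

T ≈ 3.60×10³ K

I = σT⁴, so T = (I/σ)^(1/4) = (9.534×10⁶/(5.670×10⁻⁸))^(1/4) = 3.60×10³ K.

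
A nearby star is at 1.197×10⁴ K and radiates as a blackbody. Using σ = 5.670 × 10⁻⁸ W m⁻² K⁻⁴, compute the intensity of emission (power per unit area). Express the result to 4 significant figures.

I ≈ 1.164×10⁹ W/m²

Stefan–Boltzmann: I = σT⁴ = 5.670×10⁻⁸ × (1.197×10⁴)⁴ = 1.164×10⁹ W/m².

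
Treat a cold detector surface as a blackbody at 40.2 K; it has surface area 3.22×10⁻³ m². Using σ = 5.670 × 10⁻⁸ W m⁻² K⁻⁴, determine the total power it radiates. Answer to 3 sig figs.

P ≈ 4.77×10⁻⁴ W

Area A = 3.22×10⁻³ m².
P = σAT⁴ = 5.670×10⁻⁸ × 3.22×10⁻³ × (40.2)⁴ = 4.77×10⁻⁴ W.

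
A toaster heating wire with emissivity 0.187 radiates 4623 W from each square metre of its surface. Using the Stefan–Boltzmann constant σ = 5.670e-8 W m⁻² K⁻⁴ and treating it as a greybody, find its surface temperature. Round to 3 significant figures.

T ≈ 813 K

I = εσT⁴, so T = (I/εσ)^(1/4) = (4623/(0.187×5.670×10⁻⁸))^(1/4) = 813 K.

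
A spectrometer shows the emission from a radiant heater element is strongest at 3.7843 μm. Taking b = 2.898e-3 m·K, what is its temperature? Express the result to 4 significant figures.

T ≈ 765.8 K

Wien's law gives T = b/λ_max = (2.898×10⁻³ m·K)/(3.7843×10⁻⁶ m) = 765.8 K.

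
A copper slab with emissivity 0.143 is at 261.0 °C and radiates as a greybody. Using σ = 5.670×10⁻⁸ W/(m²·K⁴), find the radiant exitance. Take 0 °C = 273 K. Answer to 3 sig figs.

T = 261.0 °C + 273 = 534.0 K.
Stefan–Boltzmann: I = εσT⁴ = 0.143 × 5.670×10⁻⁸ × (534.0)⁴ = 659 W/m².

I ≈ 659 W/m²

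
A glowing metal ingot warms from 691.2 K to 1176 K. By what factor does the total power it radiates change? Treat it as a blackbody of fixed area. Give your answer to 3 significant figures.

P ∝ T⁴, so P₂/P₁ = (T₂/T₁)⁴ = (1176/691.2)⁴ = (1.70139)⁴ = 8.38.

P₂/P₁ ≈ 8.38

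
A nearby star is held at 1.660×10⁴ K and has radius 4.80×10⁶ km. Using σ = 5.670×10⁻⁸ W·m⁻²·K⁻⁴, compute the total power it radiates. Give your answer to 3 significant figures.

Surface area A = 4πR² = 4π(4.80×10⁹ m)² = 2.89529×10²⁰ m².
P = σAT⁴ = 5.670×10⁻⁸ × 2.89529×10²⁰ × (1.660×10⁴)⁴ = 1.25×10³⁰ W.

P ≈ 1.25×10³⁰ W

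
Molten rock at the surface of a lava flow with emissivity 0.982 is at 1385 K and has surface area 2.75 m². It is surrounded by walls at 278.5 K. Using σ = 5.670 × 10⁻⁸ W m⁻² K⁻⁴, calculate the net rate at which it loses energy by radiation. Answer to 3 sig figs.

Area A = 2.75 m².
Net radiated power P_net = εσA(T⁴ − T₀⁴) = 0.982×5.670×10⁻⁸×2.75×(1385⁴ − 278.5⁴).
T⁴ − T₀⁴ = 3.67959×10¹² − 6.01590×10⁹ = 3.67357×10¹² K⁴, so P_net = 5.62×10⁵ W.

Net loss ≈ 5.62×10⁵ W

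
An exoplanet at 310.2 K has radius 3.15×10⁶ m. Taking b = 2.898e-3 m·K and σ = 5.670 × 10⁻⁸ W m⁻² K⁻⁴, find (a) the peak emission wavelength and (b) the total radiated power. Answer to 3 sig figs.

(a) λ_max = b/T = 2.898×10⁻³/310.2 = 9.342×10⁻⁶ m = 9.34 μm.
Surface area A = 4πR² = 4π(3.15×10⁶ m)² = 1.24690×10¹⁴ m².
(b) P = σAT⁴ = 5.670×10⁻⁸×1.24690×10¹⁴×(310.2)⁴ = 6.55×10¹⁶ W.

λ_max ≈ 9.34 μm; P ≈ 6.55×10¹⁶ W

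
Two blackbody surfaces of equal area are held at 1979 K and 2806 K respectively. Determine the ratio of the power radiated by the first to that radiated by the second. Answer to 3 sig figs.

With equal areas, P₁/P₂ = (T₁/T₂)⁴ = (1979/2806)⁴ = 0.247.

P₁/P₂ ≈ 0.247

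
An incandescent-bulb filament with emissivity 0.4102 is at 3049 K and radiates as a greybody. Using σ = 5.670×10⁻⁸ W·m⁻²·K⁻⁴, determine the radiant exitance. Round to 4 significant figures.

I ≈ 2.010×10⁶ W/m²

Stefan–Boltzmann: I = εσT⁴ = 0.4102 × 5.670×10⁻⁸ × (3049)⁴ = 2.010×10⁶ W/m².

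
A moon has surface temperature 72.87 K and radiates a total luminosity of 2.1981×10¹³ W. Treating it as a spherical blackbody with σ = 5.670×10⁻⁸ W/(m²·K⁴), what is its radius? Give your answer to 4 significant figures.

L = 4πR²σT⁴ ⇒ R = √(L/(4πσT⁴)).
σT⁴ = 1.59874 W/m², so R = √(2.1981×10¹³/(4π×1.59874)) = 1.046×10⁶ m.

R ≈ 1.046×10⁶ m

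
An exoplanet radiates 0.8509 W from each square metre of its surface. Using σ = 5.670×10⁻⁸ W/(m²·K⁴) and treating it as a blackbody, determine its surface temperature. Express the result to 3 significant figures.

T ≈ 62.2 K

I = σT⁴, so T = (I/σ)^(1/4) = (0.8509/(5.670×10⁻⁸))^(1/4) = 62.2 K.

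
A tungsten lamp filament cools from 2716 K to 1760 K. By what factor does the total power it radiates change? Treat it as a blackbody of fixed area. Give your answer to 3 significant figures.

P ∝ T⁴, so P₂/P₁ = (T₂/T₁)⁴ = (1760/2716)⁴ = (0.648012)⁴ = 0.176.

P₂/P₁ ≈ 0.176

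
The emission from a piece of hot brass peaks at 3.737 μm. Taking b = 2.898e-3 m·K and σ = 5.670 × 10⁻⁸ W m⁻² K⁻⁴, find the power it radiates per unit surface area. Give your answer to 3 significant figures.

I ≈ 2.05×10⁴ W/m²

Wien's law: T = b/λ_max = 2.898×10⁻³/3.737×10⁻⁶ = 775.488 K.
Then I = σT⁴ = 5.670×10⁻⁸×(775.488)⁴ = 2.05×10⁴ W/m².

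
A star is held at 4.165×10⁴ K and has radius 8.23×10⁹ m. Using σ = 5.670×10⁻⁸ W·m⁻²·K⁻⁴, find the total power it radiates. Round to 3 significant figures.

Surface area A = 4πR² = 4π(8.23×10⁹ m)² = 8.51157×10²⁰ m².
P = σAT⁴ = 5.670×10⁻⁸ × 8.51157×10²⁰ × (4.165×10⁴)⁴ = 1.45×10³² W.

P ≈ 1.45×10³² W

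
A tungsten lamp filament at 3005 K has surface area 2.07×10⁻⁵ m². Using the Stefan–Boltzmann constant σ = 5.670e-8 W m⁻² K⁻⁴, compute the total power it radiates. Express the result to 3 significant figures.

Area A = 2.07×10⁻⁵ m².
P = σAT⁴ = 5.670×10⁻⁸ × 2.07×10⁻⁵ × (3005)⁴ = 95.7 W.

P ≈ 95.7 W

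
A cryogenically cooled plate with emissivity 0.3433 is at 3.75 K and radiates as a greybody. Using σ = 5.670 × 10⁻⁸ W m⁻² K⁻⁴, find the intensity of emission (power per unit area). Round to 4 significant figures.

Stefan–Boltzmann: I = εσT⁴ = 0.3433 × 5.670×10⁻⁸ × (3.75)⁴ = 3.849×10⁻⁶ W/m².

I ≈ 3.849×10⁻⁶ W/m²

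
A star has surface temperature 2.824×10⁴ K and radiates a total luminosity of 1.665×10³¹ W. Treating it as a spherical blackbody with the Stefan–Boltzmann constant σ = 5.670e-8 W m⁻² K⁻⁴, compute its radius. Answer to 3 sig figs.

L = 4πR²σT⁴ ⇒ R = √(L/(4πσT⁴)).
σT⁴ = 3.60613×10¹⁰ W/m², so R = √(1.665×10³¹/(4π×3.60613×10¹⁰)) = 6.06×10⁹ m.

R ≈ 6.06×10⁹ m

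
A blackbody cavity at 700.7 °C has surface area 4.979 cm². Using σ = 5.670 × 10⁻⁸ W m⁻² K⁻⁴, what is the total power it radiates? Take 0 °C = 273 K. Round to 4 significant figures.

P ≈ 25.38 W

T = 700.7 °C + 273 = 973.7 K.
Area A = 4.979 cm² = 4.979×10⁻⁴ m².
P = σAT⁴ = 5.670×10⁻⁸ × 4.979×10⁻⁴ × (973.7)⁴ = 25.38 W.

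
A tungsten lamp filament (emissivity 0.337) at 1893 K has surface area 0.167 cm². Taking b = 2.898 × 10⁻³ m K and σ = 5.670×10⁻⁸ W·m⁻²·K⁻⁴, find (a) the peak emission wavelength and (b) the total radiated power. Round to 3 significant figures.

λ_max ≈ 1.53 μm; P ≈ 4.10 W

(a) λ_max = b/T = 2.898×10⁻³/1893 = 1.531×10⁻⁶ m = 1.53 μm.
Area A = 0.167 cm² = 1.67×10⁻⁵ m².
(b) P = εσAT⁴ = 0.337×5.670×10⁻⁸×1.67×10⁻⁵×(1893)⁴ = 4.10 W.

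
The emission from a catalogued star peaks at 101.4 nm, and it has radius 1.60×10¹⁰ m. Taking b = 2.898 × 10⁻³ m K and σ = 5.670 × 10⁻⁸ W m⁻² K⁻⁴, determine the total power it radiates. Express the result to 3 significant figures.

Wien's law: T = b/λ_max = 2.898×10⁻³/1.014×10⁻⁷ = 28579.9 K.
Surface area A = 4πR² = 4π(1.60×10¹⁰ m)² = 3.21699×10²¹ m².
Then P = σAT⁴ = 5.670×10⁻⁸×3.21699×10²¹×(28579.9)⁴ = 1.22×10³² W.

P ≈ 1.22×10³² W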